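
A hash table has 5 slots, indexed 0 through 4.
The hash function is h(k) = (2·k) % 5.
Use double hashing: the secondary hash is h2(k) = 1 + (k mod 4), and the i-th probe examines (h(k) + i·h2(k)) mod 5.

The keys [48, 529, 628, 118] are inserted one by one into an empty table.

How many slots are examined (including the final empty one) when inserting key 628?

2

48: h=1 → slot 1
529: h=3 → slot 3
628: h=1, h2=1, probe 1,2 → slot 2
118: h=1, h2=3, probe 1,4 → slot 4
Table: [_, 48, 628, 529, 118]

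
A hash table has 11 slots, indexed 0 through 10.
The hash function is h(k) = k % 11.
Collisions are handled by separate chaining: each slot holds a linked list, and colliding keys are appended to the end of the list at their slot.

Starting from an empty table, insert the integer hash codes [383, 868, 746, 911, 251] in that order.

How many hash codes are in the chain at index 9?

383 -> bucket 9
868 -> bucket 10
746 -> bucket 9 (collision)
911 -> bucket 9 (collision)
251 -> bucket 9 (collision)
Final buckets:
0: _
1: _
2: _
3: _
4: _
5: _
6: _
7: _
8: _
9: 383 -> 746 -> 911 -> 251
10: 868

4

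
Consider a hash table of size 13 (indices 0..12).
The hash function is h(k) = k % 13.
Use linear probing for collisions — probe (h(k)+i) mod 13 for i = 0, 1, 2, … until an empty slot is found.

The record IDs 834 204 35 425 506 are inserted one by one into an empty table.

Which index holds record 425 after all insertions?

Insert 834: h=2, slot 2 empty => index 2.
Insert 204: h=9, slot 9 empty => index 9.
Insert 35: h=9, slot 9 occupied => index 10.
Insert 425: h=9, slots 9,10 occupied => index 11.
Insert 506: h=12, slot 12 empty => index 12.
Table: [—, —, 834, —, —, —, —, —, —, 204, 35, 425, 506]

11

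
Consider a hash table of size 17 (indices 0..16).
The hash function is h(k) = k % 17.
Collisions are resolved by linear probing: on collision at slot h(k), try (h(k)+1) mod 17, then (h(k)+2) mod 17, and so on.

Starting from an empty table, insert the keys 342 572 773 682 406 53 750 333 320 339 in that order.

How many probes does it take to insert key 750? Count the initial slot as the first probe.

Insert 342: h=2, slot 2 empty => index 2.
Insert 572: h=11, slot 11 empty => index 11.
Insert 773: h=8, slot 8 empty => index 8.
Insert 682: h=2, slot 2 occupied => index 3.
Insert 406: h=15, slot 15 empty => index 15.
Insert 53: h=2, slots 2,3 occupied => index 4.
Insert 750: h=2, slots 2,3,4 occupied => index 5.
Insert 333: h=10, slot 10 empty => index 10.
Insert 320: h=14, slot 14 empty => index 14.
Insert 339: h=16, slot 16 empty => index 16.
Table: [-, -, 342, 682, 53, 750, -, -, 773, -, 333, 572, -, -, 320, 406, 339]

4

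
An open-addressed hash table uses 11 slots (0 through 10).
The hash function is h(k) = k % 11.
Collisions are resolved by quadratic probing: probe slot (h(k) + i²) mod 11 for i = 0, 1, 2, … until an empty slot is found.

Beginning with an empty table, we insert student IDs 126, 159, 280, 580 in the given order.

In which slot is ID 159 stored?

Insert 126: h=5, slot 5 empty -> index 5.
Insert 159: h=5, slot 5 occupied -> index 6.
Insert 280: h=5, slots 5,6 occupied -> index 9.
Insert 580: h=8, slot 8 empty -> index 8.
Table: [—, —, —, —, —, 126, 159, —, 580, 280, —]

6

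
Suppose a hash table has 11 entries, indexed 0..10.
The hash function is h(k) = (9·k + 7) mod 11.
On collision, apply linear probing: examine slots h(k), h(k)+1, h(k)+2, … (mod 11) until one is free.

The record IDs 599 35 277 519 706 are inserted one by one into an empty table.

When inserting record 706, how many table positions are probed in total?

4

599: h=8 -> slot 8
35: h=3 -> slot 3
277: h=3, probe 3,4 -> slot 4
519: h=3, probe 3,4,5 -> slot 5
706: h=3, probe 3,4,5,6 -> slot 6
Table: [_, _, _, 35, 277, 519, 706, _, 599, _, _]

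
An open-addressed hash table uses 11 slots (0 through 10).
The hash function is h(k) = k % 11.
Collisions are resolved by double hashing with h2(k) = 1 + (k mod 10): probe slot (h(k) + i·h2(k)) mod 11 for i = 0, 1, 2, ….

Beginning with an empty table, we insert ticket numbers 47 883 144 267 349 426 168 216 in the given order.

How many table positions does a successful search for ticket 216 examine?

4

47 hashes to 3; slot 3 is free → place at 3.
883 hashes to 3, h2=4; 3 taken → place at 7.
144 hashes to 1; slot 1 is free → place at 1.
267 hashes to 3, h2=8; 3 taken → place at 0.
349 hashes to 8; slot 8 is free → place at 8.
426 hashes to 8, h2=7; 8 taken → place at 4.
168 hashes to 3, h2=9; 3,1 taken → place at 10.
216 hashes to 7, h2=7; 7,3,10 taken → place at 6.
Table: [267, 144, -, 47, 426, -, 216, 883, 349, -, 168]
Lookup 216: h=7, h2=7, probe 7,3,10,6 → found at 6.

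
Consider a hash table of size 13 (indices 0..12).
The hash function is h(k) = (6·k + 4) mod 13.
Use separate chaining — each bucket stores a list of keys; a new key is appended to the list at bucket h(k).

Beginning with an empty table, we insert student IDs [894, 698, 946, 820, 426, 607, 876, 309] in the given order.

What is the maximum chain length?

4

Insert 894: h=12, bucket 12 empty → new chain.
Insert 698: h=6, bucket 6 empty → new chain.
Insert 946: h=12, bucket 12 nonempty → append to chain.
Insert 820: h=10, bucket 10 empty → new chain.
Insert 426: h=12, bucket 12 nonempty → append to chain.
Insert 607: h=6, bucket 6 nonempty → append to chain.
Insert 876: h=8, bucket 8 empty → new chain.
Insert 309: h=12, bucket 12 nonempty → append to chain.
Final buckets:
0: —
1: —
2: —
3: —
4: —
5: —
6: 698 -> 607
7: —
8: 876
9: —
10: 820
11: —
12: 894 -> 946 -> 426 -> 309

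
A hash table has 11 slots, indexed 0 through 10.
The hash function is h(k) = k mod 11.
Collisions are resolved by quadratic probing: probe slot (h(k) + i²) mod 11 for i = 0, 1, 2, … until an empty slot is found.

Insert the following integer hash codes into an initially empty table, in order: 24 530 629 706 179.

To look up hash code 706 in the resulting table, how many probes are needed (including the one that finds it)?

24 hashes to 2; slot 2 is free → place at 2.
530 hashes to 2; 2 taken → place at 3.
629 hashes to 2; 2,3 taken → place at 6.
706 hashes to 2; 2,3,6 taken → place at 0.
179 hashes to 3; 3 taken → place at 4.
Table: [706, ., 24, 530, 179, ., 629, ., ., ., .]
Lookup 706: h=2, probe 2,3,6,0 → found at 0.

4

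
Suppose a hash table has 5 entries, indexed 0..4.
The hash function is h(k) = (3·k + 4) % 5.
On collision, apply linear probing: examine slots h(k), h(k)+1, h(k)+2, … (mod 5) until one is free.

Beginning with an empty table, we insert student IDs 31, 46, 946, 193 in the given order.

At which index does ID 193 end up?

0

31 hashes to 2; slot 2 is free => place at 2.
46 hashes to 2; 2 taken => place at 3.
946 hashes to 2; 2,3 taken => place at 4.
193 hashes to 3; 3,4 taken => place at 0.
Table: [193, ., 31, 46, 946]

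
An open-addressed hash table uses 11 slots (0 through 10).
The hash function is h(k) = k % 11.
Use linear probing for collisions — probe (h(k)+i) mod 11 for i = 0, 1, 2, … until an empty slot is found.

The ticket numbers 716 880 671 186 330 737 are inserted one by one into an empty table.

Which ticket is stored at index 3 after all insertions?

330

Insert 716: h=1, slot 1 empty → index 1.
Insert 880: h=0, slot 0 empty → index 0.
Insert 671: h=0, slots 0,1 occupied → index 2.
Insert 186: h=10, slot 10 empty → index 10.
Insert 330: h=0, slots 0,1,2 occupied → index 3.
Insert 737: h=0, slots 0,1,2,3 occupied → index 4.
Table: [880, 716, 671, 330, 737, -, -, -, -, -, 186]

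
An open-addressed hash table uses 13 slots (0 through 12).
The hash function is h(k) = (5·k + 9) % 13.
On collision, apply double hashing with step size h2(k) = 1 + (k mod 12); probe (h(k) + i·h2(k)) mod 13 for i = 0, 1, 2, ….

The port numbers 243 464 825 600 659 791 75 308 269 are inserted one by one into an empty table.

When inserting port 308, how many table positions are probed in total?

243 hashes to 2; slot 2 is free -> place at 2.
464 hashes to 2, h2=9; 2 taken -> place at 11.
825 hashes to 0; slot 0 is free -> place at 0.
600 hashes to 6; slot 6 is free -> place at 6.
659 hashes to 2, h2=12; 2 taken -> place at 1.
791 hashes to 12; slot 12 is free -> place at 12.
75 hashes to 7; slot 7 is free -> place at 7.
308 hashes to 2, h2=9; 2,11,7 taken -> place at 3.
269 hashes to 2, h2=6; 2 taken -> place at 8.
Table: [825, 659, 243, 308, _, _, 600, 75, 269, _, _, 464, 791]

4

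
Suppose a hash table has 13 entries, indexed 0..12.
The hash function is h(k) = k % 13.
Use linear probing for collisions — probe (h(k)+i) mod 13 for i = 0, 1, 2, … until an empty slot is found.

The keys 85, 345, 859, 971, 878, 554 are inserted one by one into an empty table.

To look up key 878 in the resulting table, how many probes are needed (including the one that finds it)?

4

85: h=7 -> slot 7
345: h=7, probe 7,8 -> slot 8
859: h=1 -> slot 1
971: h=9 -> slot 9
878: h=7, probe 7,8,9,10 -> slot 10
554: h=8, probe 8,9,10,11 -> slot 11
Table: [—, 859, —, —, —, —, —, 85, 345, 971, 878, 554, —]
Lookup 878: h=7, probe 7,8,9,10 → found at 10.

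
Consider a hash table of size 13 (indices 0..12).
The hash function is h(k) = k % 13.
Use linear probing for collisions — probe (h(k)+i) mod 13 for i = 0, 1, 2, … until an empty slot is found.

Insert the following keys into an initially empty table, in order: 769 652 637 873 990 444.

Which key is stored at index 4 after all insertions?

873

769: h=2 => slot 2
652: h=2, probe 2,3 => slot 3
637: h=0 => slot 0
873: h=2, probe 2,3,4 => slot 4
990: h=2, probe 2,3,4,5 => slot 5
444: h=2, probe 2,3,4,5,6 => slot 6
Table: [637, ∅, 769, 652, 873, 990, 444, ∅, ∅, ∅, ∅, ∅, ∅]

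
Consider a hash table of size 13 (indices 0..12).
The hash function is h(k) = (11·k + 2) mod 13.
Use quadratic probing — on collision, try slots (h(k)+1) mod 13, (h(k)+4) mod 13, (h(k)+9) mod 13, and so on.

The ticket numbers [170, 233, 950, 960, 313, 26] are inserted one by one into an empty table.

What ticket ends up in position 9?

313

170: h=0 => slot 0
233: h=4 => slot 4
950: h=0, probe 0,1 => slot 1
960: h=6 => slot 6
313: h=0, probe 0,1,4,9 => slot 9
26: h=2 => slot 2
Table: [170, 950, 26, —, 233, —, 960, —, —, 313, —, —, —]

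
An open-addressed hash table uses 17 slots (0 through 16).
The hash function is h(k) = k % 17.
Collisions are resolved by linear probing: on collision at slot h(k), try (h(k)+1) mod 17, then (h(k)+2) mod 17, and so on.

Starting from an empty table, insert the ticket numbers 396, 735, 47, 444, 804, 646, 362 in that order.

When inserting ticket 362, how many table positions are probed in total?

3

Insert 396: h=5, slot 5 empty -> index 5.
Insert 735: h=4, slot 4 empty -> index 4.
Insert 47: h=13, slot 13 empty -> index 13.
Insert 444: h=2, slot 2 empty -> index 2.
Insert 804: h=5, slot 5 occupied -> index 6.
Insert 646: h=0, slot 0 empty -> index 0.
Insert 362: h=5, slots 5,6 occupied -> index 7.
Table: [646, ., 444, ., 735, 396, 804, 362, ., ., ., ., ., 47, ., ., .]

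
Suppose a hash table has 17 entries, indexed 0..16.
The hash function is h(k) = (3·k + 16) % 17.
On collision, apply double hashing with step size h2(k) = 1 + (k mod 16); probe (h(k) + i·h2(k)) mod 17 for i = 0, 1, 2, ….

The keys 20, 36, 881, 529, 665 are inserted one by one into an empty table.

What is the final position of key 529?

9

20: h=8 → slot 8
36: h=5 → slot 5
881: h=7 → slot 7
529: h=5, h2=2, probe 5,7,9 → slot 9
665: h=5, h2=10, probe 5,15 → slot 15
Table: [∅, ∅, ∅, ∅, ∅, 36, ∅, 881, 20, 529, ∅, ∅, ∅, ∅, ∅, 665, ∅]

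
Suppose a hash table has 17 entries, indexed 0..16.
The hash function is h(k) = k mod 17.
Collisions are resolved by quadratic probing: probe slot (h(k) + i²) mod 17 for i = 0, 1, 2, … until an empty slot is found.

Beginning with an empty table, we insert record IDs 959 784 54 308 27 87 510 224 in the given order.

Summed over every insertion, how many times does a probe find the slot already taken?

6

959 hashes to 7; slot 7 is free => place at 7.
784 hashes to 2; slot 2 is free => place at 2.
54 hashes to 3; slot 3 is free => place at 3.
308 hashes to 2; 2,3 taken => place at 6.
27 hashes to 10; slot 10 is free => place at 10.
87 hashes to 2; 2,3,6 taken => place at 11.
510 hashes to 0; slot 0 is free => place at 0.
224 hashes to 3; 3 taken => place at 4.
Table: [510, ., 784, 54, 224, ., 308, 959, ., ., 27, 87, ., ., ., ., .]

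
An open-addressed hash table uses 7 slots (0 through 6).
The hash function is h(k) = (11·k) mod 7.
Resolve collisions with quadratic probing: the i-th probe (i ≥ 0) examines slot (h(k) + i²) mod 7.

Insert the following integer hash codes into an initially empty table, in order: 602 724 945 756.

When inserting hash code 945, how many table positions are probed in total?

2

602 hashes to 0; slot 0 is free → place at 0.
724 hashes to 5; slot 5 is free → place at 5.
945 hashes to 0; 0 taken → place at 1.
756 hashes to 0; 0,1 taken → place at 4.
Table: [602, 945, —, —, 756, 724, —]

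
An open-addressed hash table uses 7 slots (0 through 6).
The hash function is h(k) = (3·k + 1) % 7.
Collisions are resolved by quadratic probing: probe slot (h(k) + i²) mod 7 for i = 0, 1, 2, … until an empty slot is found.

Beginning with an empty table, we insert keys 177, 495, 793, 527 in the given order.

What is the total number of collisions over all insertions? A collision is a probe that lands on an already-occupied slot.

Insert 177: h=0, slot 0 empty -> index 0.
Insert 495: h=2, slot 2 empty -> index 2.
Insert 793: h=0, slot 0 occupied -> index 1.
Insert 527: h=0, slots 0,1 occupied -> index 4.
Table: [177, 793, 495, ∅, 527, ∅, ∅]

3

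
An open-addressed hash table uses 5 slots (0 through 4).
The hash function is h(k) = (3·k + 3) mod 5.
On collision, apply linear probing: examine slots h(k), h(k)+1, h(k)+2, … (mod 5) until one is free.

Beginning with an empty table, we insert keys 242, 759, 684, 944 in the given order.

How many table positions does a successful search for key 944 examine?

3

242 hashes to 4; slot 4 is free → place at 4.
759 hashes to 0; slot 0 is free → place at 0.
684 hashes to 0; 0 taken → place at 1.
944 hashes to 0; 0,1 taken → place at 2.
Table: [759, 684, 944, —, 242]
Lookup 944: h=0, probe 0,1,2 → found at 2.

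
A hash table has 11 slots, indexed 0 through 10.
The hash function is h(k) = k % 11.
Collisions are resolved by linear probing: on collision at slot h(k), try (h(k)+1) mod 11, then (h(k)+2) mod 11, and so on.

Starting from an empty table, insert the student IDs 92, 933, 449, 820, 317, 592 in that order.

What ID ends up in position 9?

933

Insert 92: h=4, slot 4 empty -> index 4.
Insert 933: h=9, slot 9 empty -> index 9.
Insert 449: h=9, slot 9 occupied -> index 10.
Insert 820: h=6, slot 6 empty -> index 6.
Insert 317: h=9, slots 9,10 occupied -> index 0.
Insert 592: h=9, slots 9,10,0 occupied -> index 1.
Table: [317, 592, —, —, 92, —, 820, —, —, 933, 449]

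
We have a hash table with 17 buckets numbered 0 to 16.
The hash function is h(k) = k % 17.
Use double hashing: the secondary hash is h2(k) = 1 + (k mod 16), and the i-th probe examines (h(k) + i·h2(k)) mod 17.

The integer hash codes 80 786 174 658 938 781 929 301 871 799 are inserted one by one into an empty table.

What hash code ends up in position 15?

80: h=12 => slot 12
786: h=4 => slot 4
174: h=4, h2=15, probe 4,2 => slot 2
658: h=12, h2=3, probe 12,15 => slot 15
938: h=3 => slot 3
781: h=16 => slot 16
929: h=11 => slot 11
301: h=12, h2=14, probe 12,9 => slot 9
871: h=4, h2=8, probe 4,12,3,11,2,10 => slot 10
799: h=0 => slot 0
Table: [799, ∅, 174, 938, 786, ∅, ∅, ∅, ∅, 301, 871, 929, 80, ∅, ∅, 658, 781]

658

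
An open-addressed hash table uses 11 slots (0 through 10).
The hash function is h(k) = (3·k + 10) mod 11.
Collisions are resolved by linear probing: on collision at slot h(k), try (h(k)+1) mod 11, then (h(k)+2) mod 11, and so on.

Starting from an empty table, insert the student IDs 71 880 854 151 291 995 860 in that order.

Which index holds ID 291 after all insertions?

Insert 71: h=3, slot 3 empty -> index 3.
Insert 880: h=10, slot 10 empty -> index 10.
Insert 854: h=9, slot 9 empty -> index 9.
Insert 151: h=1, slot 1 empty -> index 1.
Insert 291: h=3, slot 3 occupied -> index 4.
Insert 995: h=3, slots 3,4 occupied -> index 5.
Insert 860: h=5, slot 5 occupied -> index 6.
Table: [_, 151, _, 71, 291, 995, 860, _, _, 854, 880]

4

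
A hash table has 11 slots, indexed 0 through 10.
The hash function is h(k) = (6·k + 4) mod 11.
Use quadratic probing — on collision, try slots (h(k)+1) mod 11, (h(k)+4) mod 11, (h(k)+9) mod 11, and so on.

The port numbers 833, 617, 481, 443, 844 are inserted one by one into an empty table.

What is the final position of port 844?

1

833 hashes to 8; slot 8 is free -> place at 8.
617 hashes to 10; slot 10 is free -> place at 10.
481 hashes to 8; 8 taken -> place at 9.
443 hashes to 0; slot 0 is free -> place at 0.
844 hashes to 8; 8,9 taken -> place at 1.
Table: [443, 844, ∅, ∅, ∅, ∅, ∅, ∅, 833, 481, 617]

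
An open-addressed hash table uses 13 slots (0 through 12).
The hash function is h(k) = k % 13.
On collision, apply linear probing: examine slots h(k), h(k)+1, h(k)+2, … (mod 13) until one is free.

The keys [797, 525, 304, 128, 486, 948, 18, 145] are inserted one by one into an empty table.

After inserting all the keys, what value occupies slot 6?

Insert 797: h=4, slot 4 empty -> index 4.
Insert 525: h=5, slot 5 empty -> index 5.
Insert 304: h=5, slot 5 occupied -> index 6.
Insert 128: h=11, slot 11 empty -> index 11.
Insert 486: h=5, slots 5,6 occupied -> index 7.
Insert 948: h=12, slot 12 empty -> index 12.
Insert 18: h=5, slots 5,6,7 occupied -> index 8.
Insert 145: h=2, slot 2 empty -> index 2.
Table: [∅, ∅, 145, ∅, 797, 525, 304, 486, 18, ∅, ∅, 128, 948]

304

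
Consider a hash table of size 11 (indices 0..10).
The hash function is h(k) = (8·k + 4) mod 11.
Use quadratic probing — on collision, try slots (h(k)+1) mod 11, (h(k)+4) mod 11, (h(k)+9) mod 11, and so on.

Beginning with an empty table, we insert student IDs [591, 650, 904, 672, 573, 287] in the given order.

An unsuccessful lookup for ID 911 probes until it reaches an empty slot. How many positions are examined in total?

591: h=2 -> slot 2
650: h=1 -> slot 1
904: h=9 -> slot 9
672: h=1, probe 1,2,5 -> slot 5
573: h=1, probe 1,2,5,10 -> slot 10
287: h=1, probe 1,2,5,10,6 -> slot 6
Table: [_, 650, 591, _, _, 672, 287, _, _, 904, 573]
Lookup 911: h=10, probe 10,0 → slot 0 empty, not found.

2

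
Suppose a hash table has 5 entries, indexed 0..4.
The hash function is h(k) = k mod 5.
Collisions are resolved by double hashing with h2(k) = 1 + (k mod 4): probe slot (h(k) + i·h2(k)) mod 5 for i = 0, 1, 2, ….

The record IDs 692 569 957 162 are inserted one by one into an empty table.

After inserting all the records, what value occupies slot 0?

162

692 hashes to 2; slot 2 is free => place at 2.
569 hashes to 4; slot 4 is free => place at 4.
957 hashes to 2, h2=2; 2,4 taken => place at 1.
162 hashes to 2, h2=3; 2 taken => place at 0.
Table: [162, 957, 692, ∅, 569]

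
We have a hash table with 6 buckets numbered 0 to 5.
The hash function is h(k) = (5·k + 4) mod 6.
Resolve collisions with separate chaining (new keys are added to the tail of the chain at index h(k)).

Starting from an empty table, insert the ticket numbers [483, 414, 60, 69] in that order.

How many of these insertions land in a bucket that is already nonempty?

2

483 → bucket 1
414 → bucket 4
60 → bucket 4 (collision)
69 → bucket 1 (collision)
Final buckets:
0: _
1: 483 -> 69
2: _
3: _
4: 414 -> 60
5: _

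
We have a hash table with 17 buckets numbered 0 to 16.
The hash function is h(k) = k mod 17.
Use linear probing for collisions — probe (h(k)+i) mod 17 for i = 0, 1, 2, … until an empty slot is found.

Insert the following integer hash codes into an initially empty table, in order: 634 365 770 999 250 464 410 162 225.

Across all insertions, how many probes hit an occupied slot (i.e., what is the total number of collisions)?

634: h=5 -> slot 5
365: h=8 -> slot 8
770: h=5, probe 5,6 -> slot 6
999: h=13 -> slot 13
250: h=12 -> slot 12
464: h=5, probe 5,6,7 -> slot 7
410: h=2 -> slot 2
162: h=9 -> slot 9
225: h=4 -> slot 4
Table: [_, _, 410, _, 225, 634, 770, 464, 365, 162, _, _, 250, 999, _, _, _]

3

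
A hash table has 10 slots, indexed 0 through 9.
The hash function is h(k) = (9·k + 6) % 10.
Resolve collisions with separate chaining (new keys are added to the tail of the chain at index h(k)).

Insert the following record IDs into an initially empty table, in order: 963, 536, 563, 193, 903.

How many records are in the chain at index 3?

4

Insert 963: h=3, bucket 3 empty -> new chain.
Insert 536: h=0, bucket 0 empty -> new chain.
Insert 563: h=3, bucket 3 nonempty -> append to chain.
Insert 193: h=3, bucket 3 nonempty -> append to chain.
Insert 903: h=3, bucket 3 nonempty -> append to chain.
Final buckets:
0: 536
1: —
2: —
3: 963 -> 563 -> 193 -> 903
4: —
5: —
6: —
7: —
8: —
9: —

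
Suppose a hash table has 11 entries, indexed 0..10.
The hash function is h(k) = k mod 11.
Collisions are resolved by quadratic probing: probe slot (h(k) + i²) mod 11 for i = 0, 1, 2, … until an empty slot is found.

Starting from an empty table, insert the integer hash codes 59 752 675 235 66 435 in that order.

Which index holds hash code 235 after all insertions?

2

59: h=4 → slot 4
752: h=4, probe 4,5 → slot 5
675: h=4, probe 4,5,8 → slot 8
235: h=4, probe 4,5,8,2 → slot 2
66: h=0 → slot 0
435: h=6 → slot 6
Table: [66, _, 235, _, 59, 752, 435, _, 675, _, _]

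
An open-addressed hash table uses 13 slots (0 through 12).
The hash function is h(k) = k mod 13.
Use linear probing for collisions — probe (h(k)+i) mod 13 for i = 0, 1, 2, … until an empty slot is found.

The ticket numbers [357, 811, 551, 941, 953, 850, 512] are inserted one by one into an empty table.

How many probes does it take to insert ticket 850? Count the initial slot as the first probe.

5

Insert 357: h=6, slot 6 empty -> index 6.
Insert 811: h=5, slot 5 empty -> index 5.
Insert 551: h=5, slots 5,6 occupied -> index 7.
Insert 941: h=5, slots 5,6,7 occupied -> index 8.
Insert 953: h=4, slot 4 empty -> index 4.
Insert 850: h=5, slots 5,6,7,8 occupied -> index 9.
Insert 512: h=5, slots 5,6,7,8,9 occupied -> index 10.
Table: [., ., ., ., 953, 811, 357, 551, 941, 850, 512, ., .]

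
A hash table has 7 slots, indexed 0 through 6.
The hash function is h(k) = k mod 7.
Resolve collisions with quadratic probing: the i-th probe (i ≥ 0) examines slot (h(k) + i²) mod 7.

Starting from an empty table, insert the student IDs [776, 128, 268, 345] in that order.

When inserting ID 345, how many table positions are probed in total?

776 hashes to 6; slot 6 is free -> place at 6.
128 hashes to 2; slot 2 is free -> place at 2.
268 hashes to 2; 2 taken -> place at 3.
345 hashes to 2; 2,3,6 taken -> place at 4.
Table: [-, -, 128, 268, 345, -, 776]

4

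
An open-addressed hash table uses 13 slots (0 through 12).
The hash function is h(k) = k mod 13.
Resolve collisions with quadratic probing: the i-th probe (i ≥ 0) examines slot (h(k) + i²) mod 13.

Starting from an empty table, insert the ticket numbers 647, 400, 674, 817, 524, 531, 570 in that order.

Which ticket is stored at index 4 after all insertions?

647: h=10 => slot 10
400: h=10, probe 10,11 => slot 11
674: h=11, probe 11,12 => slot 12
817: h=11, probe 11,12,2 => slot 2
524: h=4 => slot 4
531: h=11, probe 11,12,2,7 => slot 7
570: h=11, probe 11,12,2,7,1 => slot 1
Table: [∅, 570, 817, ∅, 524, ∅, ∅, 531, ∅, ∅, 647, 400, 674]

524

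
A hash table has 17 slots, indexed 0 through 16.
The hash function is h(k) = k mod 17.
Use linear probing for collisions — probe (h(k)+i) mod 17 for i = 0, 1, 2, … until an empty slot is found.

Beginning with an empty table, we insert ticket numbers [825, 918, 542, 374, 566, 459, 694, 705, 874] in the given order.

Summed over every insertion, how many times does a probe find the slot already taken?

3

825: h=9 => slot 9
918: h=0 => slot 0
542: h=15 => slot 15
374: h=0, probe 0,1 => slot 1
566: h=5 => slot 5
459: h=0, probe 0,1,2 => slot 2
694: h=14 => slot 14
705: h=8 => slot 8
874: h=7 => slot 7
Table: [918, 374, 459, -, -, 566, -, 874, 705, 825, -, -, -, -, 694, 542, -]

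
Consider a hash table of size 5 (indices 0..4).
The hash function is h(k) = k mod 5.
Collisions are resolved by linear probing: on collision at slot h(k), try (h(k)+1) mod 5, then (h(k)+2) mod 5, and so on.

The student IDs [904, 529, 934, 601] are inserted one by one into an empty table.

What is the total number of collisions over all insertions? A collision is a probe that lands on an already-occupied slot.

4

Insert 904: h=4, slot 4 empty → index 4.
Insert 529: h=4, slot 4 occupied → index 0.
Insert 934: h=4, slots 4,0 occupied → index 1.
Insert 601: h=1, slot 1 occupied → index 2.
Table: [529, 934, 601, ∅, 904]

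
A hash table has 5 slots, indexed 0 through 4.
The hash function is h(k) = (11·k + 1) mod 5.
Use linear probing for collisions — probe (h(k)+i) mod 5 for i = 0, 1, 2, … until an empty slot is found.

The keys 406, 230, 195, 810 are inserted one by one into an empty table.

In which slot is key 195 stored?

3

Insert 406: h=2, slot 2 empty => index 2.
Insert 230: h=1, slot 1 empty => index 1.
Insert 195: h=1, slots 1,2 occupied => index 3.
Insert 810: h=1, slots 1,2,3 occupied => index 4.
Table: [∅, 230, 406, 195, 810]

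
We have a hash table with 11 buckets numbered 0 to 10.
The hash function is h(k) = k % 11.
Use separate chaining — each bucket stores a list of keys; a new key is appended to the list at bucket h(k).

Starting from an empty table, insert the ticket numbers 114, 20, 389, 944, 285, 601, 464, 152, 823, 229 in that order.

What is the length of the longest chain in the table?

5

114 → bucket 4
20 → bucket 9
389 → bucket 4 (collision)
944 → bucket 9 (collision)
285 → bucket 10
601 → bucket 7
464 → bucket 2
152 → bucket 9 (collision)
823 → bucket 9 (collision)
229 → bucket 9 (collision)
Final buckets:
0: _
1: _
2: 464
3: _
4: 114 -> 389
5: _
6: _
7: 601
8: _
9: 20 -> 944 -> 152 -> 823 -> 229
10: 285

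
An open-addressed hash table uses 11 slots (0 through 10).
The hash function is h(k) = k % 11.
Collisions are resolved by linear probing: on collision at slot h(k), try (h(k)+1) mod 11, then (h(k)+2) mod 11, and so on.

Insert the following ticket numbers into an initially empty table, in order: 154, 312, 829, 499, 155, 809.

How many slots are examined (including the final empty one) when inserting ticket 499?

Insert 154: h=0, slot 0 empty => index 0.
Insert 312: h=4, slot 4 empty => index 4.
Insert 829: h=4, slot 4 occupied => index 5.
Insert 499: h=4, slots 4,5 occupied => index 6.
Insert 155: h=1, slot 1 empty => index 1.
Insert 809: h=6, slot 6 occupied => index 7.
Table: [154, 155, ., ., 312, 829, 499, 809, ., ., .]

3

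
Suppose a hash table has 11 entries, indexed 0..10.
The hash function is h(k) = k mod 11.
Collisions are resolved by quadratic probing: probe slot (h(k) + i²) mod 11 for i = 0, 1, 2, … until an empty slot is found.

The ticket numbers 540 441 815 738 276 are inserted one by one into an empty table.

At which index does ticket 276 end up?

6

540: h=1 -> slot 1
441: h=1, probe 1,2 -> slot 2
815: h=1, probe 1,2,5 -> slot 5
738: h=1, probe 1,2,5,10 -> slot 10
276: h=1, probe 1,2,5,10,6 -> slot 6
Table: [∅, 540, 441, ∅, ∅, 815, 276, ∅, ∅, ∅, 738]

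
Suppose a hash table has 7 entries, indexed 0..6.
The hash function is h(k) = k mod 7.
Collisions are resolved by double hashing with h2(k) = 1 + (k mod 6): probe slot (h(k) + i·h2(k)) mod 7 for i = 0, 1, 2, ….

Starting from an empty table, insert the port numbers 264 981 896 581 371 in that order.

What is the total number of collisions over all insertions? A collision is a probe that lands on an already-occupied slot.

4

Insert 264: h=5, slot 5 empty -> index 5.
Insert 981: h=1, slot 1 empty -> index 1.
Insert 896: h=0, slot 0 empty -> index 0.
Insert 581: h=0, h2=6, slot 0 occupied -> index 6.
Insert 371: h=0, h2=6, slots 0,6,5 occupied -> index 4.
Table: [896, 981, —, —, 371, 264, 581]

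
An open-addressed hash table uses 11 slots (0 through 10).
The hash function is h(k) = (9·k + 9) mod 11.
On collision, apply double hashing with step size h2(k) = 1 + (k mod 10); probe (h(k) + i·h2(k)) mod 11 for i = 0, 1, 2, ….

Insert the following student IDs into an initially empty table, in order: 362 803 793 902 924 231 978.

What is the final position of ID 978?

5

Insert 362: h=0, slot 0 empty => index 0.
Insert 803: h=9, slot 9 empty => index 9.
Insert 793: h=7, slot 7 empty => index 7.
Insert 902: h=9, h2=3, slot 9 occupied => index 1.
Insert 924: h=9, h2=5, slot 9 occupied => index 3.
Insert 231: h=9, h2=2, slots 9,0 occupied => index 2.
Insert 978: h=0, h2=9, slots 0,9,7 occupied => index 5.
Table: [362, 902, 231, 924, ., 978, ., 793, ., 803, .]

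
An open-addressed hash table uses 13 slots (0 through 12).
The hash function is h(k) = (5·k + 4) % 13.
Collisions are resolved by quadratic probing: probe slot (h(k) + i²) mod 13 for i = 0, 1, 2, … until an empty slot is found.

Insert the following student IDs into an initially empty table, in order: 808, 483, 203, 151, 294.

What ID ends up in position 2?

483

808: h=1 => slot 1
483: h=1, probe 1,2 => slot 2
203: h=5 => slot 5
151: h=5, probe 5,6 => slot 6
294: h=5, probe 5,6,9 => slot 9
Table: [∅, 808, 483, ∅, ∅, 203, 151, ∅, ∅, 294, ∅, ∅, ∅]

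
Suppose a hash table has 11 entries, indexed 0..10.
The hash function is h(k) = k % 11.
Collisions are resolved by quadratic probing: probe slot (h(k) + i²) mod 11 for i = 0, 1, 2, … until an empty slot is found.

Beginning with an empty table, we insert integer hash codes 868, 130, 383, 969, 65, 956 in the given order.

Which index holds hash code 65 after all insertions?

0

Insert 868: h=10, slot 10 empty -> index 10.
Insert 130: h=9, slot 9 empty -> index 9.
Insert 383: h=9, slots 9,10 occupied -> index 2.
Insert 969: h=1, slot 1 empty -> index 1.
Insert 65: h=10, slot 10 occupied -> index 0.
Insert 956: h=10, slots 10,0 occupied -> index 3.
Table: [65, 969, 383, 956, -, -, -, -, -, 130, 868]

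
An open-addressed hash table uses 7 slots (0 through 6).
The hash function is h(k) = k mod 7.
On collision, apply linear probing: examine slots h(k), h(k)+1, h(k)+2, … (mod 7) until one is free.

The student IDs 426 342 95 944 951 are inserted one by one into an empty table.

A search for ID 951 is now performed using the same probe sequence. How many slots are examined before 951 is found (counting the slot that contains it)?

426: h=6 -> slot 6
342: h=6, probe 6,0 -> slot 0
95: h=4 -> slot 4
944: h=6, probe 6,0,1 -> slot 1
951: h=6, probe 6,0,1,2 -> slot 2
Table: [342, 944, 951, ., 95, ., 426]
Lookup 951: h=6, probe 6,0,1,2 → found at 2.

4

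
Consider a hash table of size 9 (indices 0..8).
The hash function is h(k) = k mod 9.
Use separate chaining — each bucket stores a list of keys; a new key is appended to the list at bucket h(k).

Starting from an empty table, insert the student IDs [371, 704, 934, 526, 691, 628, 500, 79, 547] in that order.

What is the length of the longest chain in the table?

5

Insert 371: h=2, bucket 2 empty -> new chain.
Insert 704: h=2, bucket 2 nonempty -> append to chain.
Insert 934: h=7, bucket 7 empty -> new chain.
Insert 526: h=4, bucket 4 empty -> new chain.
Insert 691: h=7, bucket 7 nonempty -> append to chain.
Insert 628: h=7, bucket 7 nonempty -> append to chain.
Insert 500: h=5, bucket 5 empty -> new chain.
Insert 79: h=7, bucket 7 nonempty -> append to chain.
Insert 547: h=7, bucket 7 nonempty -> append to chain.
Final buckets:
0: .
1: .
2: 371 -> 704
3: .
4: 526
5: 500
6: .
7: 934 -> 691 -> 628 -> 79 -> 547
8: .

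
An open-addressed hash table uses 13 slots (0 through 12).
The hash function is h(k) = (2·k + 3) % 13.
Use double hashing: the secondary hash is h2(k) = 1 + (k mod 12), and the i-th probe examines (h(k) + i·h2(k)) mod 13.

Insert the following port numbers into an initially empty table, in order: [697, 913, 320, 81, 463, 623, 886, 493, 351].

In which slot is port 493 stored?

697: h=6 -> slot 6
913: h=9 -> slot 9
320: h=6, h2=9, probe 6,2 -> slot 2
81: h=9, h2=10, probe 9,6,3 -> slot 3
463: h=6, h2=8, probe 6,1 -> slot 1
623: h=1, h2=12, probe 1,0 -> slot 0
886: h=7 -> slot 7
493: h=1, h2=2, probe 1,3,5 -> slot 5
351: h=3, h2=4, probe 3,7,11 -> slot 11
Table: [623, 463, 320, 81, ., 493, 697, 886, ., 913, ., 351, .]

5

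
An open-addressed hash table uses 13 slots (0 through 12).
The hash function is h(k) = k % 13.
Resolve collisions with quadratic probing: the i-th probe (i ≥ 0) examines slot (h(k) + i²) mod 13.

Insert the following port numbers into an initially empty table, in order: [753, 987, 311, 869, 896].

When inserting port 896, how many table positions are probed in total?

753 hashes to 12; slot 12 is free -> place at 12.
987 hashes to 12; 12 taken -> place at 0.
311 hashes to 12; 12,0 taken -> place at 3.
869 hashes to 11; slot 11 is free -> place at 11.
896 hashes to 12; 12,0,3 taken -> place at 8.
Table: [987, —, —, 311, —, —, —, —, 896, —, —, 869, 753]

4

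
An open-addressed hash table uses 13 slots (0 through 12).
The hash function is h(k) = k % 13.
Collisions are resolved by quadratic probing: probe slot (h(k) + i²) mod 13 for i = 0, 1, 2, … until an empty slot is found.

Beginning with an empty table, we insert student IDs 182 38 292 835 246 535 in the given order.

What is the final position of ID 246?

8

Insert 182: h=0, slot 0 empty → index 0.
Insert 38: h=12, slot 12 empty → index 12.
Insert 292: h=6, slot 6 empty → index 6.
Insert 835: h=3, slot 3 empty → index 3.
Insert 246: h=12, slots 12,0,3 occupied → index 8.
Insert 535: h=2, slot 2 empty → index 2.
Table: [182, ., 535, 835, ., ., 292, ., 246, ., ., ., 38]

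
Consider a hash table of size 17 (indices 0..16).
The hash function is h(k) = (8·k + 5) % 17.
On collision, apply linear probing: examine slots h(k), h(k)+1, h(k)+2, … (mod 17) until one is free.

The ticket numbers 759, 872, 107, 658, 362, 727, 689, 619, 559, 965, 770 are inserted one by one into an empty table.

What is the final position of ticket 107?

759: h=8 => slot 8
872: h=11 => slot 11
107: h=11, probe 11,12 => slot 12
658: h=16 => slot 16
362: h=11, probe 11,12,13 => slot 13
727: h=7 => slot 7
689: h=9 => slot 9
619: h=10 => slot 10
559: h=6 => slot 6
965: h=7, probe 7,8,9,10,11,12,13,14 => slot 14
770: h=11, probe 11,12,13,14,15 => slot 15
Table: [., ., ., ., ., ., 559, 727, 759, 689, 619, 872, 107, 362, 965, 770, 658]

12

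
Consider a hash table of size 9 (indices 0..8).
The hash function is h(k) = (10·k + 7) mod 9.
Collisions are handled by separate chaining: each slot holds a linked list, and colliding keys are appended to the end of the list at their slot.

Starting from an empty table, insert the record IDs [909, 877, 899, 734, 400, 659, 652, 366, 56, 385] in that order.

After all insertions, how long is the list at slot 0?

909 → bucket 7
877 → bucket 2
899 → bucket 6
734 → bucket 3
400 → bucket 2 (collision)
659 → bucket 0
652 → bucket 2 (collision)
366 → bucket 4
56 → bucket 0 (collision)
385 → bucket 5
Final buckets:
0: 659 -> 56
1: .
2: 877 -> 400 -> 652
3: 734
4: 366
5: 385
6: 899
7: 909
8: .

2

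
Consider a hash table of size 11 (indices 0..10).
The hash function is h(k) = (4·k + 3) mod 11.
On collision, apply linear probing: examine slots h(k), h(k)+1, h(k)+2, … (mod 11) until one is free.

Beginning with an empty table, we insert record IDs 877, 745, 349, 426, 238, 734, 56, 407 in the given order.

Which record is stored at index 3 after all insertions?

Insert 877: h=2, slot 2 empty -> index 2.
Insert 745: h=2, slot 2 occupied -> index 3.
Insert 349: h=2, slots 2,3 occupied -> index 4.
Insert 426: h=2, slots 2,3,4 occupied -> index 5.
Insert 238: h=9, slot 9 empty -> index 9.
Insert 734: h=2, slots 2,3,4,5 occupied -> index 6.
Insert 56: h=7, slot 7 empty -> index 7.
Insert 407: h=3, slots 3,4,5,6,7 occupied -> index 8.
Table: [_, _, 877, 745, 349, 426, 734, 56, 407, 238, _]

745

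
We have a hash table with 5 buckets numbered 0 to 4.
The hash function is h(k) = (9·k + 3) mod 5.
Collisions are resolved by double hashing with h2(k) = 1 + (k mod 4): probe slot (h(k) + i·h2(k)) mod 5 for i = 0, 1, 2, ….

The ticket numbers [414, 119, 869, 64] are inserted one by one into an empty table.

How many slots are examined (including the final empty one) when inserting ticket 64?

2

414 hashes to 4; slot 4 is free → place at 4.
119 hashes to 4, h2=4; 4 taken → place at 3.
869 hashes to 4, h2=2; 4 taken → place at 1.
64 hashes to 4, h2=1; 4 taken → place at 0.
Table: [64, 869, ∅, 119, 414]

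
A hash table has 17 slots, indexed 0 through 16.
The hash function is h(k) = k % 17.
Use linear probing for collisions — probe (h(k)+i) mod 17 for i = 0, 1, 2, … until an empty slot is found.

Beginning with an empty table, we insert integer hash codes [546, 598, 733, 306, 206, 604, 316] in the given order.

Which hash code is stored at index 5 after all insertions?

Insert 546: h=2, slot 2 empty → index 2.
Insert 598: h=3, slot 3 empty → index 3.
Insert 733: h=2, slots 2,3 occupied → index 4.
Insert 306: h=0, slot 0 empty → index 0.
Insert 206: h=2, slots 2,3,4 occupied → index 5.
Insert 604: h=9, slot 9 empty → index 9.
Insert 316: h=10, slot 10 empty → index 10.
Table: [306, ., 546, 598, 733, 206, ., ., ., 604, 316, ., ., ., ., ., .]

206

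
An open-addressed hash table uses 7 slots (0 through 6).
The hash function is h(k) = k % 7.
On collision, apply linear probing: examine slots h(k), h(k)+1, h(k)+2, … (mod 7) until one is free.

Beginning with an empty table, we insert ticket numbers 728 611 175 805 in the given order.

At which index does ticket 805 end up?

728 hashes to 0; slot 0 is free → place at 0.
611 hashes to 2; slot 2 is free → place at 2.
175 hashes to 0; 0 taken → place at 1.
805 hashes to 0; 0,1,2 taken → place at 3.
Table: [728, 175, 611, 805, ∅, ∅, ∅]

3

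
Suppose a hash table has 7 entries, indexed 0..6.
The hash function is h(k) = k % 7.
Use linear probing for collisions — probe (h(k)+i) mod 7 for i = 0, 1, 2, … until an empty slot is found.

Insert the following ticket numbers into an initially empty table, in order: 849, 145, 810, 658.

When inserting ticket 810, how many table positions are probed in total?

2

849 hashes to 2; slot 2 is free -> place at 2.
145 hashes to 5; slot 5 is free -> place at 5.
810 hashes to 5; 5 taken -> place at 6.
658 hashes to 0; slot 0 is free -> place at 0.
Table: [658, ∅, 849, ∅, ∅, 145, 810]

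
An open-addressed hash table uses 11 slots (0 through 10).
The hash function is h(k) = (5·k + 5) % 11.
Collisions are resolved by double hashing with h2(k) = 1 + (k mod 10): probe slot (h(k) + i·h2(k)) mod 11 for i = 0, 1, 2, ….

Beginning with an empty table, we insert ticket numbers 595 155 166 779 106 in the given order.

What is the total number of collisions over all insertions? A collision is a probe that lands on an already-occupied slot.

4

595 hashes to 10; slot 10 is free => place at 10.
155 hashes to 10, h2=6; 10 taken => place at 5.
166 hashes to 10, h2=7; 10 taken => place at 6.
779 hashes to 6, h2=10; 6,5 taken => place at 4.
106 hashes to 7; slot 7 is free => place at 7.
Table: [., ., ., ., 779, 155, 166, 106, ., ., 595]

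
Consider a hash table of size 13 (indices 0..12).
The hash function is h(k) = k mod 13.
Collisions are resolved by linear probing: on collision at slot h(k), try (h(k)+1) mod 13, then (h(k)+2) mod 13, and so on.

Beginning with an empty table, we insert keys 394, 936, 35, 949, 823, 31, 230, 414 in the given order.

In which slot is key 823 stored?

5

Insert 394: h=4, slot 4 empty -> index 4.
Insert 936: h=0, slot 0 empty -> index 0.
Insert 35: h=9, slot 9 empty -> index 9.
Insert 949: h=0, slot 0 occupied -> index 1.
Insert 823: h=4, slot 4 occupied -> index 5.
Insert 31: h=5, slot 5 occupied -> index 6.
Insert 230: h=9, slot 9 occupied -> index 10.
Insert 414: h=11, slot 11 empty -> index 11.
Table: [936, 949, —, —, 394, 823, 31, —, —, 35, 230, 414, —]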